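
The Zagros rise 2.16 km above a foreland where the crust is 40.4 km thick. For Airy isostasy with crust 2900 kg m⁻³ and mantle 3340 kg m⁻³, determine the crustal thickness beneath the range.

Root depth r = h ρ_c / (ρ_m − ρ_c) = 2.16 km × 2900 / 440 = 14.24 km.
Total thickness = T + h + r = 40.4 km + 2.16 km + 14.24 km = 56.8 km.

56.8 km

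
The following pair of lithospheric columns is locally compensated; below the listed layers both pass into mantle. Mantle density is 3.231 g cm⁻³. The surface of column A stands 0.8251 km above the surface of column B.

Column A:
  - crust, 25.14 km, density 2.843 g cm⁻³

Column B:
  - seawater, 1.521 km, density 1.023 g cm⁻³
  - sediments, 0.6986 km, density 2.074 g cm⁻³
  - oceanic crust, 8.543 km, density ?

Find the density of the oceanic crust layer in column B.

Take the compensation level at the base of the deeper column (depth z_c below the surface of column A) and equate Σ ρ_i t_i down to z_c; mantle fills any gap and the z_c terms cancel.
Column A: 25.14×2.843 + (z_c − 25.14)×3.231
Column B: 0.8251×0 + 1.521×1.023 + 0.6986×2.074 + 8.543×ρ + (z_c − 0.8251 − 10.7626)×3.231
The z_c×3.231 term appears on both sides and cancels. Collect the known terms of each column as K = Σ(ρt)_known − 3.231 × (depth of known layers): K_A = 71.47302 − 3.231×25.14 = −9.75432; K_B = 3.0048794 − 3.231×(0.8251 + 10.7626) = −34.4349793.
Balance: K_A = K_B + 8.543×ρ, so ρ = (K_A − K_B)/8.543 = 24.6807/8.543 = 2.89 g cm⁻³.

2.89 g cm⁻³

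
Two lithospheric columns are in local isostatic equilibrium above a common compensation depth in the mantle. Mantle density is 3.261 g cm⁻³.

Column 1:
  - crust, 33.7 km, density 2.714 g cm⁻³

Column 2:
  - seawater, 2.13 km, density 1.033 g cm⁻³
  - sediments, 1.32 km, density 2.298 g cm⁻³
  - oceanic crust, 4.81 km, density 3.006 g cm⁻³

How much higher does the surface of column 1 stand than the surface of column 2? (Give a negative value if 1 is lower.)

3.43 km

For any compensation level in the mantle, the mantle terms cancel and isostasy reduces to e = (Σt_1 − Σt_2) − (Σ(ρt)_1 − Σ(ρt)_2) / ρ_m.
Σt_1 = 33.7 km; Σt_2 = 8.26 km; Σ(ρt)_1 = 91.4618; Σ(ρt)_2 = 19.69251 (in km·g cm⁻³).
e = (33.7 − 8.26) − (91.4618 − 19.69251) / 3.261 = 3.43 km.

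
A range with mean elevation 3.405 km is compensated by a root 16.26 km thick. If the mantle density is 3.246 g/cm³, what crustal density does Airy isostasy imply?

2.68 g/cm³

ρ_c h = (ρ_m − ρ_c) r → ρ_c (h + r) = ρ_m r → ρ_c = ρ_m r / (h + r).
ρ_c = 3.246 × 16.26 km / (3.405 km + 16.26 km) = 2.68 g/cm³.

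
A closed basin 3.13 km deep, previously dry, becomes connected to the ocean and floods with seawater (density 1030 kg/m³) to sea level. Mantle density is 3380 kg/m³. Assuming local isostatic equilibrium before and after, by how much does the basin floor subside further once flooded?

1.37 km

After flooding the water column is d + s deep. Its weight must equal the weight of mantle displaced by the extra subsidence s: (d + s) ρ_w = s ρ_m.
s = d ρ_w / (ρ_m − ρ_w) = 3.13 km × 1030/(3380 − 1030) = 1.37 km.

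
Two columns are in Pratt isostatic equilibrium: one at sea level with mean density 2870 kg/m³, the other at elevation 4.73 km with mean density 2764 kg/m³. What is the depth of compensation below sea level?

ρ_ref D = ρ (D + h) → D (ρ_ref − ρ) = ρ h.
D = ρ h/(ρ_ref − ρ) = 2764 × 4.73 km/(2870 − 2764) = 123 km.

123 km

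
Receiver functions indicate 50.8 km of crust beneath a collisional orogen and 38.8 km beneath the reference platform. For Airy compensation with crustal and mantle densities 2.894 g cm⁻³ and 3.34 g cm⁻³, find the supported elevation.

Excess crust Δ = 50.8 km − 38.8 km = 12 km, split between elevation h and root r with h + r = Δ.
Airy balance ρ_c h = (ρ_m − ρ_c) r gives r = h ρ_c/(ρ_m − ρ_c), so h (1 + ρ_c/(ρ_m − ρ_c)) = Δ, i.e. h = Δ (ρ_m − ρ_c)/ρ_m.
h = 12 km × 0.446/3.34 = 1.6 km.

1.6 km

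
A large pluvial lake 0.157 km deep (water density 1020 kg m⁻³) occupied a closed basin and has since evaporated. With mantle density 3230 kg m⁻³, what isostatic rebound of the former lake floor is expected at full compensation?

u = d ρ_w/ρ_m = 0.157 km × 1020/3230 = 0.0496 km.

0.0496 km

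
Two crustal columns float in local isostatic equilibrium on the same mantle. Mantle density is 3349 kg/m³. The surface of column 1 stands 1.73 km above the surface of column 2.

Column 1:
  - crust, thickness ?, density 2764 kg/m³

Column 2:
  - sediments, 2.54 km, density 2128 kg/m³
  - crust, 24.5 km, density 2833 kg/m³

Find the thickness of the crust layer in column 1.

36.8 km

Take the compensation level at the base of the deeper column (depth z_c below the surface of column 1) and equate Σ ρ_i t_i down to z_c; mantle fills any gap and the z_c terms cancel.
Column 1: x×2764 + (z_c − 0 − x)×3349
Column 2: 1.73×0 + 2.54×2128 + 24.5×2833 + (z_c − 1.73 − 27.04)×3349
The z_c×3349 term appears on both sides and cancels. Collect the known terms of each column as K = Σ(ρt)_known − 3349 × (depth of known layers): K_1 = 0 − 3349×0 = 0; K_2 = 74813.62 − 3349×(1.73 + 27.04) = −21537.11.
Balance: K_1 − x×(3349 − 2764) = K_2, so x = (K_1 − K_2)/(3349 − 2764) = 21537.1/585 = 36.8 km.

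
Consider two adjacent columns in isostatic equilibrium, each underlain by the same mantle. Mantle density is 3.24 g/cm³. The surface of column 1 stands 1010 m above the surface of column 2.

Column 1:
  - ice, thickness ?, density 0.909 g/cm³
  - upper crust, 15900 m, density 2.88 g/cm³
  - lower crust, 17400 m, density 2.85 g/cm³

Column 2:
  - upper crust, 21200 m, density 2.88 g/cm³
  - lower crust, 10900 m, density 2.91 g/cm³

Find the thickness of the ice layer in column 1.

Take the compensation level at the base of the deeper column (depth z_c below the surface of column 1) and equate Σ ρ_i t_i down to z_c; mantle fills any gap and the z_c terms cancel.
Column 1: x×0.909 + 15900×2.88 + 17400×2.85 + (z_c − 33300 − x)×3.24
Column 2: 1010×0 + 21200×2.88 + 10900×2.91 + (z_c − 1010 − 32100)×3.24
The z_c×3.24 term appears on both sides and cancels. Collect the known terms of each column as K = Σ(ρt)_known − 3.24 × (depth of known layers): K_1 = 95382 − 3.24×33300 = −12510; K_2 = 92775 − 3.24×(1010 + 32100) = −14501.4.
Balance: K_1 − x×(3.24 − 0.909) = K_2, so x = (K_1 − K_2)/(3.24 − 0.909) = 1991.4/2.331 = 854 m.

854 m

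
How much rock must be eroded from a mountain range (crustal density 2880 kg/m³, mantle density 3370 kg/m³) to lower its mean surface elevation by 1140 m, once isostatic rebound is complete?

Net drop Δ = e − u = e − e ρ_c/ρ_m = e (ρ_m − ρ_c)/ρ_m.
e = Δ ρ_m/(ρ_m − ρ_c) = 1140 m × 3370/490 = 7840 m.

7840 m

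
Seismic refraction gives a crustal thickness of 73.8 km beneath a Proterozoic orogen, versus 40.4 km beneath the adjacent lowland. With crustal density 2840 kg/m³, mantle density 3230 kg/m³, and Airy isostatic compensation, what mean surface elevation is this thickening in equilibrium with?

Excess crust Δ = 73.8 km − 40.4 km = 33.4 km, split between elevation h and root r with h + r = Δ.
Airy balance ρ_c h = (ρ_m − ρ_c) r gives r = h ρ_c/(ρ_m − ρ_c), so h (1 + ρ_c/(ρ_m − ρ_c)) = Δ, i.e. h = Δ (ρ_m − ρ_c)/ρ_m.
h = 33.4 km × 390/3230 = 4.03 km.

4.03 km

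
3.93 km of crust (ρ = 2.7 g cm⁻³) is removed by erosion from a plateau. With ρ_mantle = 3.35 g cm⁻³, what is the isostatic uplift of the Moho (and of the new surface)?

3.17 km

Unloading: uplift u = e ρ_c/ρ_m = 3.93 km × 2.7/3.35 = 3.17 km.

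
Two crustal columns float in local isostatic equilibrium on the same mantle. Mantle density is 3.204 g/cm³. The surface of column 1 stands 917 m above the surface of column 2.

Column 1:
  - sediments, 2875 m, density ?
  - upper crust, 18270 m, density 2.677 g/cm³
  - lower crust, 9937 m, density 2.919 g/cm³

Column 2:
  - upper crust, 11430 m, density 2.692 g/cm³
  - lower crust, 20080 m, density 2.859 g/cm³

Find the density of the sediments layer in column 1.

2.07 g/cm³

Take the compensation level at the base of the deeper column (depth z_c below the surface of column 1) and equate Σ ρ_i t_i down to z_c; mantle fills any gap and the z_c terms cancel.
Column 1: 2875×ρ + 18270×2.677 + 9937×2.919 + (z_c − 31082)×3.204
Column 2: 917×0 + 11430×2.692 + 20080×2.859 + (z_c − 917 − 31510)×3.204
The z_c×3.204 term appears on both sides and cancels. Collect the known terms of each column as K = Σ(ρt)_known − 3.204 × (depth of known layers): K_1 = 77914.893 − 3.204×31082 = −21671.835; K_2 = 88178.28 − 3.204×(917 + 31510) = −15717.828.
Balance: K_1 + 2875×ρ = K_2, so ρ = (K_2 − K_1)/2875 = 5954.01/2875 = 2.07 g/cm³.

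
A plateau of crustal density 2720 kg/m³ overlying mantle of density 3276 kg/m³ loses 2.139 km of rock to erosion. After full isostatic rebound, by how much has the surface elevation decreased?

0.363 km

Rebound u = e ρ_c/ρ_m = 2.139 km × 2720/3276 = 1.776 km.
Net surface drop = e − u = 2.139 km − 1.776 km = e (ρ_m − ρ_c)/ρ_m = 0.363 km.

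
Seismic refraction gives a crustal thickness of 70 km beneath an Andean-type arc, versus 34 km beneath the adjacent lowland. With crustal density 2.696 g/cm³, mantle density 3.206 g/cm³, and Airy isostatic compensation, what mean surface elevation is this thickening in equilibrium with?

Excess crust Δ = 70 km − 34 km = 36 km, split between elevation h and root r with h + r = Δ.
Airy balance ρ_c h = (ρ_m − ρ_c) r gives r = h ρ_c/(ρ_m − ρ_c), so h (1 + ρ_c/(ρ_m − ρ_c)) = Δ, i.e. h = Δ (ρ_m − ρ_c)/ρ_m.
h = 36 km × 0.51/3.206 = 5.73 km.

5.73 km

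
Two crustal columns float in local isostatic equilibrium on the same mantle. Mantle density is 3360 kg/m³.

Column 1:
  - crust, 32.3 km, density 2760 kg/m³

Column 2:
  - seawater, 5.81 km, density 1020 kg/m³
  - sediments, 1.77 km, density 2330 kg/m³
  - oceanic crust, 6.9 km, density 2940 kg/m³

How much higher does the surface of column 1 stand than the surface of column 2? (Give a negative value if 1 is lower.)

For any compensation level in the mantle, the mantle terms cancel and isostasy reduces to e = (Σt_1 − Σt_2) − (Σ(ρt)_1 − Σ(ρt)_2) / ρ_m.
Σt_1 = 32.3 km; Σt_2 = 14.48 km; Σ(ρt)_1 = 89148; Σ(ρt)_2 = 30336.3 (in km·kg/m³).
e = (32.3 − 14.48) − (89148 − 30336.3) / 3360 = 0.317 km.

0.317 km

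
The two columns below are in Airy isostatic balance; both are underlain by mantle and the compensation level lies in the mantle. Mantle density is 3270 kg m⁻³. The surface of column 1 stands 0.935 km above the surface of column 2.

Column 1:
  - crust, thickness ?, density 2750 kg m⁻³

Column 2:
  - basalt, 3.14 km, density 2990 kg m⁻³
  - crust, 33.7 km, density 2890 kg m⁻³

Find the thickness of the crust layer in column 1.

32.2 km

Take the compensation level at the base of the deeper column (depth z_c below the surface of column 1) and equate Σ ρ_i t_i down to z_c; mantle fills any gap and the z_c terms cancel.
Column 1: x×2750 + (z_c − 0 − x)×3270
Column 2: 0.935×0 + 3.14×2990 + 33.7×2890 + (z_c − 0.935 − 36.84)×3270
The z_c×3270 term appears on both sides and cancels. Collect the known terms of each column as K = Σ(ρt)_known − 3270 × (depth of known layers): K_1 = 0 − 3270×0 = 0; K_2 = 106781.6 − 3270×(0.935 + 36.84) = −16742.65.
Balance: K_1 − x×(3270 − 2750) = K_2, so x = (K_1 − K_2)/(3270 − 2750) = 16742.7/520 = 32.2 km.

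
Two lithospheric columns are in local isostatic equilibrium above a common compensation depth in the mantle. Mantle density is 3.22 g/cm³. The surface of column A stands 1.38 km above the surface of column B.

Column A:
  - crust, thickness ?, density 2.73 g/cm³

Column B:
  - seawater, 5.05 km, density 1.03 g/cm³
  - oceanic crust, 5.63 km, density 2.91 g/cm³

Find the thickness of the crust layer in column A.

35.2 km

Take the compensation level at the base of the deeper column (depth z_c below the surface of column A) and equate Σ ρ_i t_i down to z_c; mantle fills any gap and the z_c terms cancel.
Column A: x×2.73 + (z_c − 0 − x)×3.22
Column B: 1.38×0 + 5.05×1.03 + 5.63×2.91 + (z_c − 1.38 − 10.68)×3.22
The z_c×3.22 term appears on both sides and cancels. Collect the known terms of each column as K = Σ(ρt)_known − 3.22 × (depth of known layers): K_A = 0 − 3.22×0 = 0; K_B = 21.5848 − 3.22×(1.38 + 10.68) = −17.2484.
Balance: K_A − x×(3.22 − 2.73) = K_B, so x = (K_A − K_B)/(3.22 − 2.73) = 17.2484/0.49 = 35.2 km.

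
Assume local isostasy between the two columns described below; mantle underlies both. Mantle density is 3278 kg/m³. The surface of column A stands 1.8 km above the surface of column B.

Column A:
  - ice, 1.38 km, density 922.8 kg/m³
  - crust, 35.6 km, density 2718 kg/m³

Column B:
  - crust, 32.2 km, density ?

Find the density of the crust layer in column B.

2740 kg/m³

Take the compensation level at the base of the deeper column (depth z_c below the surface of column A) and equate Σ ρ_i t_i down to z_c; mantle fills any gap and the z_c terms cancel.
Column A: 1.38×922.8 + 35.6×2718 + (z_c − 36.98)×3278
Column B: 1.8×0 + 32.2×ρ + (z_c − 1.8 − 32.2)×3278
The z_c×3278 term appears on both sides and cancels. Collect the known terms of each column as K = Σ(ρt)_known − 3278 × (depth of known layers): K_A = 98034.264 − 3278×36.98 = −23186.176; K_B = 0 − 3278×(1.8 + 32.2) = −111452.
Balance: K_A = K_B + 32.2×ρ, so ρ = (K_A − K_B)/32.2 = 88265.8/32.2 = 2740 kg/m³.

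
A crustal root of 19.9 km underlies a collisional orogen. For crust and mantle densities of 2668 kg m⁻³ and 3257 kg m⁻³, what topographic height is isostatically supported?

Equating mass per unit area of the two columns: ρ_c h = (ρ_m − ρ_c) r.
h = r (ρ_m − ρ_c) / ρ_c = 19.9 km × (3257 − 2668) / 2668 = 4.39 km.

4.39 km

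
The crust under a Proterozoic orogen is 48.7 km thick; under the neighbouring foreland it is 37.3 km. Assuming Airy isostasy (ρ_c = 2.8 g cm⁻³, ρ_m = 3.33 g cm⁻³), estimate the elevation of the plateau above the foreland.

1.81 km

Excess crust Δ = 48.7 km − 37.3 km = 11.4 km, split between elevation h and root r with h + r = Δ.
Airy balance ρ_c h = (ρ_m − ρ_c) r gives r = h ρ_c/(ρ_m − ρ_c), so h (1 + ρ_c/(ρ_m − ρ_c)) = Δ, i.e. h = Δ (ρ_m − ρ_c)/ρ_m.
h = 11.4 km × 0.53/3.33 = 1.81 km.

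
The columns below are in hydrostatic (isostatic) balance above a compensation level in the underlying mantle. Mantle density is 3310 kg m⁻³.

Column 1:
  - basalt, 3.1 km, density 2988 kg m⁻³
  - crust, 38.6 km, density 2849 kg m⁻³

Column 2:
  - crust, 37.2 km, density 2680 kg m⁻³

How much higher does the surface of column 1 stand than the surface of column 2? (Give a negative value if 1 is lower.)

For any compensation level in the mantle, the mantle terms cancel and isostasy reduces to e = (Σt_1 − Σt_2) − (Σ(ρt)_1 − Σ(ρt)_2) / ρ_m.
Σt_1 = 41.7 km; Σt_2 = 37.2 km; Σ(ρt)_1 = 119234.2; Σ(ρt)_2 = 99696 (in km·kg m⁻³).
e = (41.7 − 37.2) − (119234.2 − 99696) / 3310 = −1.4 km.

−1.4 km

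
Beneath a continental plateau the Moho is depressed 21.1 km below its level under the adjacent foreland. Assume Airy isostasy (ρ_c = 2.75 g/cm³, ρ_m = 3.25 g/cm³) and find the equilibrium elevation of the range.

3.84 km

Balancing pressure at the compensation depth: ρ_c h = (ρ_m − ρ_c) r.
h = r (ρ_m − ρ_c) / ρ_c = 21.1 km × (3.25 − 2.75) / 2.75 = 3.84 km.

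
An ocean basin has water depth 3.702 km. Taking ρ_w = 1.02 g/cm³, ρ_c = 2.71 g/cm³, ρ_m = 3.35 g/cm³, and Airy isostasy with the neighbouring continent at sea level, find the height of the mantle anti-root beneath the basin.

9.78 km

By Archimedes' principle applied to the lithosphere: replacing crust with seawater at the top is compensated by replacing crust with mantle at the base: d (ρ_c − ρ_w) = a (ρ_m − ρ_c).
a = d (ρ_c − ρ_w)/(ρ_m − ρ_c) = 3.702 km × 1.69/0.64 = 9.78 km.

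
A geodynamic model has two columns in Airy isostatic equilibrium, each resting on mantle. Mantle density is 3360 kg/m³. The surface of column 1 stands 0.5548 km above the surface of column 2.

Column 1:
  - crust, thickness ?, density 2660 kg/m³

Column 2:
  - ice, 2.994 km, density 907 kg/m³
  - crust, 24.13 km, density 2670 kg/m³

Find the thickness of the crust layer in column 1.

36.9 km

Take the compensation level at the base of the deeper column (depth z_c below the surface of column 1) and equate Σ ρ_i t_i down to z_c; mantle fills any gap and the z_c terms cancel.
Column 1: x×2660 + (z_c − 0 − x)×3360
Column 2: 0.5548×0 + 2.994×907 + 24.13×2670 + (z_c − 0.5548 − 27.124)×3360
The z_c×3360 term appears on both sides and cancels. Collect the known terms of each column as K = Σ(ρt)_known − 3360 × (depth of known layers): K_1 = 0 − 3360×0 = 0; K_2 = 67142.658 − 3360×(0.5548 + 27.124) = −25858.11.
Balance: K_1 − x×(3360 − 2660) = K_2, so x = (K_1 − K_2)/(3360 − 2660) = 25858.1/700 = 36.9 km.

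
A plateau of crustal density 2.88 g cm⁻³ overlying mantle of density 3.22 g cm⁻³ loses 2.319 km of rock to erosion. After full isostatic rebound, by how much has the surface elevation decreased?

0.245 km

Rebound u = e ρ_c/ρ_m = 2.319 km × 2.88/3.22 = 2.074 km.
Net surface drop = e − u = 2.319 km − 2.074 km = e (ρ_m − ρ_c)/ρ_m = 0.245 km.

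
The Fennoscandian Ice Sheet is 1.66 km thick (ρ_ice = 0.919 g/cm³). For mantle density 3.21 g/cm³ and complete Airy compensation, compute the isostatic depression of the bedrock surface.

0.475 km

By Archimedes' principle applied to the lithosphere: the ice load ρ_ice t is balanced by mantle displaced below, ρ_m s.
s = t ρ_ice / ρ_m = 1.66 km × 0.919/3.21 = 0.475 km.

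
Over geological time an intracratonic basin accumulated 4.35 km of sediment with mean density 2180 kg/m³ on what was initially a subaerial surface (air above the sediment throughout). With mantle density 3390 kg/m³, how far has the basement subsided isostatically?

2.8 km

Subaerial load: s = t ρ_sed / ρ_m = 4.35 km × 2180/3390 = 2.8 km.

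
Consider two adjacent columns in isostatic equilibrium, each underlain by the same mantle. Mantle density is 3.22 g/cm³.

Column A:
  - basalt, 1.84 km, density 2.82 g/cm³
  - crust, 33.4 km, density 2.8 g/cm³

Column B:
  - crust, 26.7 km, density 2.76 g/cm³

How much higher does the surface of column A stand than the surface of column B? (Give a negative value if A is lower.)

0.771 km

For any compensation level in the mantle, the mantle terms cancel and isostasy reduces to e = (Σt_A − Σt_B) − (Σ(ρt)_A − Σ(ρt)_B) / ρ_m.
Σt_A = 35.24 km; Σt_B = 26.7 km; Σ(ρt)_A = 98.7088; Σ(ρt)_B = 73.692 (in km·g/cm³).
e = (35.24 − 26.7) − (98.7088 − 73.692) / 3.22 = 0.771 km.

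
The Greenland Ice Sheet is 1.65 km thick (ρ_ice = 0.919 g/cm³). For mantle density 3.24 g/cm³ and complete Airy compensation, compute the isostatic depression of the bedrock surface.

0.468 km

Isostatic balance requires: the ice load ρ_ice t is balanced by mantle displaced below, ρ_m s.
s = t ρ_ice / ρ_m = 1.65 km × 0.919/3.24 = 0.468 km.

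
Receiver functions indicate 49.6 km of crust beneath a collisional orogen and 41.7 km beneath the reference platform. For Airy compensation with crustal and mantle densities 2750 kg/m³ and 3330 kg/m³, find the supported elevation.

1.38 km

Excess crust Δ = 49.6 km − 41.7 km = 7.9 km, split between elevation h and root r with h + r = Δ.
Airy balance ρ_c h = (ρ_m − ρ_c) r gives r = h ρ_c/(ρ_m − ρ_c), so h (1 + ρ_c/(ρ_m − ρ_c)) = Δ, i.e. h = Δ (ρ_m − ρ_c)/ρ_m.
h = 7.9 km × 580/3330 = 1.38 km.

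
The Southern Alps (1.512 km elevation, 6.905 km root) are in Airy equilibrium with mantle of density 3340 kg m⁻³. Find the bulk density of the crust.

2740 kg m⁻³

ρ_c h = (ρ_m − ρ_c) r → ρ_c (h + r) = ρ_m r → ρ_c = ρ_m r / (h + r).
ρ_c = 3340 × 6.905 km / (1.512 km + 6.905 km) = 2740 kg m⁻³.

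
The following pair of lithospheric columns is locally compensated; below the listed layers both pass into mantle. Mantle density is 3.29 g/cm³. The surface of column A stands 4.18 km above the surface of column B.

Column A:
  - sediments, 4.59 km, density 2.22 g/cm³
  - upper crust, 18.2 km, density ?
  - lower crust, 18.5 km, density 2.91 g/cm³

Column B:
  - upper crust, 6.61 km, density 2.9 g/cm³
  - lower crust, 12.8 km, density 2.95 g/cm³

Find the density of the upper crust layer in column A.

2.81 g/cm³

Take the compensation level at the base of the deeper column (depth z_c below the surface of column A) and equate Σ ρ_i t_i down to z_c; mantle fills any gap and the z_c terms cancel.
Column A: 4.59×2.22 + 18.2×ρ + 18.5×2.91 + (z_c − 41.29)×3.29
Column B: 4.18×0 + 6.61×2.9 + 12.8×2.95 + (z_c − 4.18 − 19.41)×3.29
The z_c×3.29 term appears on both sides and cancels. Collect the known terms of each column as K = Σ(ρt)_known − 3.29 × (depth of known layers): K_A = 64.0248 − 3.29×41.29 = −71.8193; K_B = 56.929 − 3.29×(4.18 + 19.41) = −20.6821.
Balance: K_A + 18.2×ρ = K_B, so ρ = (K_B − K_A)/18.2 = 51.1372/18.2 = 2.81 g/cm³.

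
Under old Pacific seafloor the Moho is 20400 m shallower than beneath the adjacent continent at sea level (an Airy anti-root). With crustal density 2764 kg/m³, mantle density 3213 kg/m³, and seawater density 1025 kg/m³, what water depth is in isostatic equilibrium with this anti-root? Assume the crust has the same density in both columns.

Replacing a thickness d of crust by seawater at the top must be balanced by replacing crust with mantle at the base: d (ρ_c − ρ_w) = a (ρ_m − ρ_c).
d = a (ρ_m − ρ_c)/(ρ_c − ρ_w) = 20400 m × 449/1739 = 5270 m.

5270 m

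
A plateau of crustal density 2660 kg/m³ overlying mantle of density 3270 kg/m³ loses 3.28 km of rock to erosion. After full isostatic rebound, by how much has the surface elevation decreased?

0.612 km

Rebound u = e ρ_c/ρ_m = 3.28 km × 2660/3270 = 2.668 km.
Net surface drop = e − u = 3.28 km − 2.668 km = e (ρ_m − ρ_c)/ρ_m = 0.612 km.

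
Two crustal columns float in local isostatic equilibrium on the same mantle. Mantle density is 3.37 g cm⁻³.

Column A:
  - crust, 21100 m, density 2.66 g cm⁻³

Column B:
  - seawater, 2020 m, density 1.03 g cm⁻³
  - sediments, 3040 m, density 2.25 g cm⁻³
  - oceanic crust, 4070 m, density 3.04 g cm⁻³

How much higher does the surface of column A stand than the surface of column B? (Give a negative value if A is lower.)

1630 m

For any compensation level in the mantle, the mantle terms cancel and isostasy reduces to e = (Σt_A − Σt_B) − (Σ(ρt)_A − Σ(ρt)_B) / ρ_m.
Σt_A = 21100 m; Σt_B = 9130 m; Σ(ρt)_A = 56126; Σ(ρt)_B = 21293.4 (in m·g cm⁻³).
e = (21100 − 9130) − (56126 − 21293.4) / 3.37 = 1630 m.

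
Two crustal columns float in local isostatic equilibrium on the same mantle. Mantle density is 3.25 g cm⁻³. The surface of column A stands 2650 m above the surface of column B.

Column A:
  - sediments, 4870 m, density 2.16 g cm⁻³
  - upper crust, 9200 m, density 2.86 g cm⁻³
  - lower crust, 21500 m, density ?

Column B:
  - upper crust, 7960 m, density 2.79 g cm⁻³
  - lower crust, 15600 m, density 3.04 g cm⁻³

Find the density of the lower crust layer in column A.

2.94 g cm⁻³

Take the compensation level at the base of the deeper column (depth z_c below the surface of column A) and equate Σ ρ_i t_i down to z_c; mantle fills any gap and the z_c terms cancel.
Column A: 4870×2.16 + 9200×2.86 + 21500×ρ + (z_c − 35570)×3.25
Column B: 2650×0 + 7960×2.79 + 15600×3.04 + (z_c − 2650 − 23560)×3.25
The z_c×3.25 term appears on both sides and cancels. Collect the known terms of each column as K = Σ(ρt)_known − 3.25 × (depth of known layers): K_A = 36831.2 − 3.25×35570 = −78771.3; K_B = 69632.4 − 3.25×(2650 + 23560) = −15550.1.
Balance: K_A + 21500×ρ = K_B, so ρ = (K_B − K_A)/21500 = 63221.2/21500 = 2.94 g cm⁻³.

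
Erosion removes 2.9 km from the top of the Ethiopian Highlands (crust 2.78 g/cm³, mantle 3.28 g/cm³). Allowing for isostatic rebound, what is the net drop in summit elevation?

Rebound u = e ρ_c/ρ_m = 2.9 km × 2.78/3.28 = 2.458 km.
Net surface drop = e − u = 2.9 km − 2.458 km = e (ρ_m − ρ_c)/ρ_m = 0.442 km.

0.442 km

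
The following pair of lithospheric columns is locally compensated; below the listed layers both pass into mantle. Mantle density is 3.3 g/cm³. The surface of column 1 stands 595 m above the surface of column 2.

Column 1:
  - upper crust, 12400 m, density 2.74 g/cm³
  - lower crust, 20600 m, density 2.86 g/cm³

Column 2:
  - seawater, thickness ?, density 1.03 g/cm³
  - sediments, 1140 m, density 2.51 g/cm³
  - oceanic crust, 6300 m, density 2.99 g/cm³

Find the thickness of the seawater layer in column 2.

4930 m

Take the compensation level at the base of the deeper column (depth z_c below the surface of column 1) and equate Σ ρ_i t_i down to z_c; mantle fills any gap and the z_c terms cancel.
Column 1: 12400×2.74 + 20600×2.86 + (z_c − 33000)×3.3
Column 2: 595×0 + x×1.03 + 1140×2.51 + 6300×2.99 + (z_c − 595 − 7440 − x)×3.3
The z_c×3.3 term appears on both sides and cancels. Collect the known terms of each column as K = Σ(ρt)_known − 3.3 × (depth of known layers): K_1 = 92892 − 3.3×33000 = −16008; K_2 = 21698.4 − 3.3×(595 + 7440) = −4817.1.
Balance: K_1 = K_2 − x×(3.3 − 1.03), so x = (K_2 − K_1)/(3.3 − 1.03) = 11190.9/2.27 = 4930 m.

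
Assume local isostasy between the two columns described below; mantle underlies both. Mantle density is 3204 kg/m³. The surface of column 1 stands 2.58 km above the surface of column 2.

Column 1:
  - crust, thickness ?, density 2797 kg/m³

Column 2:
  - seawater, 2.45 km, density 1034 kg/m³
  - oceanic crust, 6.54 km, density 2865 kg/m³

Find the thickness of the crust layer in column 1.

Take the compensation level at the base of the deeper column (depth z_c below the surface of column 1) and equate Σ ρ_i t_i down to z_c; mantle fills any gap and the z_c terms cancel.
Column 1: x×2797 + (z_c − 0 − x)×3204
Column 2: 2.58×0 + 2.45×1034 + 6.54×2865 + (z_c − 2.58 − 8.99)×3204
The z_c×3204 term appears on both sides and cancels. Collect the known terms of each column as K = Σ(ρt)_known − 3204 × (depth of known layers): K_1 = 0 − 3204×0 = 0; K_2 = 21270.4 − 3204×(2.58 + 8.99) = −15799.88.
Balance: K_1 − x×(3204 − 2797) = K_2, so x = (K_1 − K_2)/(3204 − 2797) = 15799.9/407 = 38.8 km.

38.8 km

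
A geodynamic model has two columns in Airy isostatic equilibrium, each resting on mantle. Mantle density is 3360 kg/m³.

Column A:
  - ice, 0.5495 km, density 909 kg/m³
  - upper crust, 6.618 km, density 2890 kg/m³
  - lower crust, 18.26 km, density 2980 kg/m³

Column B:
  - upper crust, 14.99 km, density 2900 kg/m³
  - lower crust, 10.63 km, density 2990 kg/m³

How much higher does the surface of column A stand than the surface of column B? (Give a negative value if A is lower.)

For any compensation level in the mantle, the mantle terms cancel and isostasy reduces to e = (Σt_A − Σt_B) − (Σ(ρt)_A − Σ(ρt)_B) / ρ_m.
Σt_A = 25.4275 km; Σt_B = 25.62 km; Σ(ρt)_A = 74040.3155; Σ(ρt)_B = 75254.7 (in km·kg/m³).
e = (25.4275 − 25.62) − (74040.3155 − 75254.7) / 3360 = 0.169 km.

0.169 km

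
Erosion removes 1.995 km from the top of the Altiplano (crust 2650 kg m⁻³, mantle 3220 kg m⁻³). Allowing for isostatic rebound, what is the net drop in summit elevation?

0.353 km

Rebound u = e ρ_c/ρ_m = 1.995 km × 2650/3220 = 1.642 km.
Net surface drop = e − u = 1.995 km − 1.642 km = e (ρ_m − ρ_c)/ρ_m = 0.353 km.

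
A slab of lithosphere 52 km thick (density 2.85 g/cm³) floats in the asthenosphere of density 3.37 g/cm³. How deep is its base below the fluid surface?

Draft d = t ρ_obj/ρ_fluid = 52 km × 2.85/3.37 = 44 km.

44 km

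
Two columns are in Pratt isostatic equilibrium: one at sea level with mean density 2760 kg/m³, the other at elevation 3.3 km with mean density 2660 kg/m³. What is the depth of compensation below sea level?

ρ_ref D = ρ (D + h) → D (ρ_ref − ρ) = ρ h.
D = ρ h/(ρ_ref − ρ) = 2660 × 3.3 km/(2760 − 2660) = 87.8 km.

87.8 km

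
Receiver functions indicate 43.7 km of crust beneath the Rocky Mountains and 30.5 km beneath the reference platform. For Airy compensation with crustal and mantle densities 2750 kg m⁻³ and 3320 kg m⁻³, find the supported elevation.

Excess crust Δ = 43.7 km − 30.5 km = 13.2 km, split between elevation h and root r with h + r = Δ.
Airy balance ρ_c h = (ρ_m − ρ_c) r gives r = h ρ_c/(ρ_m − ρ_c), so h (1 + ρ_c/(ρ_m − ρ_c)) = Δ, i.e. h = Δ (ρ_m − ρ_c)/ρ_m.
h = 13.2 km × 570/3320 = 2.27 km.

2.27 km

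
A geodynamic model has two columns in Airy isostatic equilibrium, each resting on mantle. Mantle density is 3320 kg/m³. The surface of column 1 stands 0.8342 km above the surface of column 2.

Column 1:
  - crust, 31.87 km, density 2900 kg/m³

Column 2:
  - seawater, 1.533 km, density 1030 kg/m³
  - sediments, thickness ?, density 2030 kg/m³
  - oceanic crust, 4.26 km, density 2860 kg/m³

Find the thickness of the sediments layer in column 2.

Take the compensation level at the base of the deeper column (depth z_c below the surface of column 1) and equate Σ ρ_i t_i down to z_c; mantle fills any gap and the z_c terms cancel.
Column 1: 31.87×2900 + (z_c − 31.87)×3320
Column 2: 0.8342×0 + 1.533×1030 + x×2030 + 4.26×2860 + (z_c − 0.8342 − 5.793 − x)×3320
The z_c×3320 term appears on both sides and cancels. Collect the known terms of each column as K = Σ(ρt)_known − 3320 × (depth of known layers): K_1 = 92423 − 3320×31.87 = −13385.4; K_2 = 13762.59 − 3320×(0.8342 + 5.793) = −8239.714.
Balance: K_1 = K_2 − x×(3320 − 2030), so x = (K_2 − K_1)/(3320 − 2030) = 5145.69/1290 = 3.99 km.

3.99 km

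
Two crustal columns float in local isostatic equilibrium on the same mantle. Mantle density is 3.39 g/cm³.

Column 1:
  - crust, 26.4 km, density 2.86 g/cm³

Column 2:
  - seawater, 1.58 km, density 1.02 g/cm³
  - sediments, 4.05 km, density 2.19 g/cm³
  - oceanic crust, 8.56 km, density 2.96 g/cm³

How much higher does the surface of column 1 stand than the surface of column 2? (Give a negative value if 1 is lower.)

0.503 km

For any compensation level in the mantle, the mantle terms cancel and isostasy reduces to e = (Σt_1 − Σt_2) − (Σ(ρt)_1 − Σ(ρt)_2) / ρ_m.
Σt_1 = 26.4 km; Σt_2 = 14.19 km; Σ(ρt)_1 = 75.504; Σ(ρt)_2 = 35.8187 (in km·g/cm³).
e = (26.4 − 14.19) − (75.504 − 35.8187) / 3.39 = 0.503 km.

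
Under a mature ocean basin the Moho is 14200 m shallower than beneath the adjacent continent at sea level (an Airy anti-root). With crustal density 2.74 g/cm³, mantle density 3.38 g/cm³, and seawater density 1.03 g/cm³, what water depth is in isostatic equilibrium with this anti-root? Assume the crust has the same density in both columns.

5310 m

Replacing a thickness d of crust by seawater at the top must be balanced by replacing crust with mantle at the base: d (ρ_c − ρ_w) = a (ρ_m − ρ_c).
d = a (ρ_m − ρ_c)/(ρ_c − ρ_w) = 14200 m × 0.64/1.71 = 5310 m.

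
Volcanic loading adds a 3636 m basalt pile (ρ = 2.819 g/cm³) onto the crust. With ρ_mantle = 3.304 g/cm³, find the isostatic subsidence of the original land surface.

3100 m

Subaerial loading: s = t ρ_load / ρ_m.
s = 3636 m × 2.819/3.304 = 3100 m.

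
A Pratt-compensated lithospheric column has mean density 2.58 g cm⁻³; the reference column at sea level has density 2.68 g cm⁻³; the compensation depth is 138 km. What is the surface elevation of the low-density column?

ρ_ref D = ρ (D + h) → h = D (ρ_ref − ρ)/ρ.
h = 138 km × (2.68 − 2.58)/2.58 = 5.35 km.

5.35 km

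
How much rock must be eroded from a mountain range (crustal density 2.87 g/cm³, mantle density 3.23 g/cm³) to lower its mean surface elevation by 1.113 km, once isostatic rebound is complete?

9.99 km

Net drop Δ = e − u = e − e ρ_c/ρ_m = e (ρ_m − ρ_c)/ρ_m.
e = Δ ρ_m/(ρ_m − ρ_c) = 1.113 km × 3.23/0.36 = 9.99 km.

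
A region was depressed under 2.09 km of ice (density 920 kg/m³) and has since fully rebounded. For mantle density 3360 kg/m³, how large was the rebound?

Removing the load lets mantle flow back in; uplift u satisfies ρ_ice t = ρ_m u.
u = t ρ_ice/ρ_m = 2.09 km × 920/3360 = 0.572 km.

0.572 km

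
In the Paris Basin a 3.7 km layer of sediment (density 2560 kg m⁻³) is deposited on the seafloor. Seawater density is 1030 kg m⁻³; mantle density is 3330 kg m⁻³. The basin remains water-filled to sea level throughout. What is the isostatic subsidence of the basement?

Submarine loading: the sediment displaces seawater, and the subsidence is in turn flooded, so s (ρ_m − ρ_w) = t (ρ_sed − ρ_w).
s = 3.7 km × (2560 − 1030) / (3330 − 1030) = 2.46 km.

2.46 km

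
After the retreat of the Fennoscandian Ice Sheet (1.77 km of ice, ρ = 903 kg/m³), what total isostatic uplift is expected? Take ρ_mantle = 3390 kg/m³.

Removing the load lets mantle flow back in; uplift u satisfies ρ_ice t = ρ_m u.
u = t ρ_ice/ρ_m = 1.77 km × 903/3390 = 0.471 km.

0.471 km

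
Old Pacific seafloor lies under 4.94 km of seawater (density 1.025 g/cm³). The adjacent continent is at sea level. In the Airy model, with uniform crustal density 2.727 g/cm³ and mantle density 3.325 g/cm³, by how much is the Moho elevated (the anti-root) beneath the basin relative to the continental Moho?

14.1 km

Equating mass per unit area of the two columns: replacing crust with seawater at the top is compensated by replacing crust with mantle at the base: d (ρ_c − ρ_w) = a (ρ_m − ρ_c).
a = d (ρ_c − ρ_w)/(ρ_m − ρ_c) = 4.94 km × 1.702/0.598 = 14.1 km.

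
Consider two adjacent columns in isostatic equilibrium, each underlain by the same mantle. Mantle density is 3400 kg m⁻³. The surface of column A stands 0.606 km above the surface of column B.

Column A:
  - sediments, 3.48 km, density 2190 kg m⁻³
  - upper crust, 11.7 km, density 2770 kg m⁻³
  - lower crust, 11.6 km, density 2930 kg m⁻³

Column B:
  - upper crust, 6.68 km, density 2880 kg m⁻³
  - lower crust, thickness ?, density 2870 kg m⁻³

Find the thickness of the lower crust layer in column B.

21.7 km

Take the compensation level at the base of the deeper column (depth z_c below the surface of column A) and equate Σ ρ_i t_i down to z_c; mantle fills any gap and the z_c terms cancel.
Column A: 3.48×2190 + 11.7×2770 + 11.6×2930 + (z_c − 26.78)×3400
Column B: 0.606×0 + 6.68×2880 + x×2870 + (z_c − 0.606 − 6.68 − x)×3400
The z_c×3400 term appears on both sides and cancels. Collect the known terms of each column as K = Σ(ρt)_known − 3400 × (depth of known layers): K_A = 74018.2 − 3400×26.78 = −17033.8; K_B = 19238.4 − 3400×(0.606 + 6.68) = −5534.
Balance: K_A = K_B − x×(3400 − 2870), so x = (K_B − K_A)/(3400 − 2870) = 11499.8/530 = 21.7 km.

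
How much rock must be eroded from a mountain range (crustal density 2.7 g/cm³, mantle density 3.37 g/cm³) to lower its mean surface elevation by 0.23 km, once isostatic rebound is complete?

Net drop Δ = e − u = e − e ρ_c/ρ_m = e (ρ_m − ρ_c)/ρ_m.
e = Δ ρ_m/(ρ_m − ρ_c) = 0.23 km × 3.37/0.67 = 1.16 km.

1.16 km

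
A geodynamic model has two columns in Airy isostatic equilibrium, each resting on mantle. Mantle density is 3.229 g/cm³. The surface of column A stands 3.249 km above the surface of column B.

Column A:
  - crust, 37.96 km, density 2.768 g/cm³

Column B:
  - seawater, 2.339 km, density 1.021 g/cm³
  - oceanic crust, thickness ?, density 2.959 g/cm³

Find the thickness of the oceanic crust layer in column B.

6.83 km

Take the compensation level at the base of the deeper column (depth z_c below the surface of column A) and equate Σ ρ_i t_i down to z_c; mantle fills any gap and the z_c terms cancel.
Column A: 37.96×2.768 + (z_c − 37.96)×3.229
Column B: 3.249×0 + 2.339×1.021 + x×2.959 + (z_c − 3.249 − 2.339 − x)×3.229
The z_c×3.229 term appears on both sides and cancels. Collect the known terms of each column as K = Σ(ρt)_known − 3.229 × (depth of known layers): K_A = 105.07328 − 3.229×37.96 = −17.49956; K_B = 2.388119 − 3.229×(3.249 + 2.339) = −15.655533.
Balance: K_A = K_B − x×(3.229 − 2.959), so x = (K_B − K_A)/(3.229 − 2.959) = 1.84403/0.27 = 6.83 km.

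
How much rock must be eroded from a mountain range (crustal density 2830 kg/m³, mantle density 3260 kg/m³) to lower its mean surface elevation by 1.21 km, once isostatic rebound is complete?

Net drop Δ = e − u = e − e ρ_c/ρ_m = e (ρ_m − ρ_c)/ρ_m.
e = Δ ρ_m/(ρ_m − ρ_c) = 1.21 km × 3260/430 = 9.17 km.

9.17 km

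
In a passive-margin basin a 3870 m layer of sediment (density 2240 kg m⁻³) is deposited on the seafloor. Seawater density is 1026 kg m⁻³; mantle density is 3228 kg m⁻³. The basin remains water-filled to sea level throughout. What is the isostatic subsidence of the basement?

2130 m

Submarine loading: the sediment displaces seawater, and the subsidence is in turn flooded, so s (ρ_m − ρ_w) = t (ρ_sed − ρ_w).
s = 3870 m × (2240 − 1026) / (3228 − 1026) = 2130 m.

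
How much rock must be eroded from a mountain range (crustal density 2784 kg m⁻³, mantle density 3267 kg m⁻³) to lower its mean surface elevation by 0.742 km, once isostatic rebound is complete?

5.02 km

Net drop Δ = e − u = e − e ρ_c/ρ_m = e (ρ_m − ρ_c)/ρ_m.
e = Δ ρ_m/(ρ_m − ρ_c) = 0.742 km × 3267/483 = 5.02 km.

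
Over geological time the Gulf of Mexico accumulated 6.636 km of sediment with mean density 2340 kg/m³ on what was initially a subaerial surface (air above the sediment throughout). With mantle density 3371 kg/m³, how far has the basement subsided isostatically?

4.61 km

Subaerial load: s = t ρ_sed / ρ_m = 6.636 km × 2340/3371 = 4.61 km.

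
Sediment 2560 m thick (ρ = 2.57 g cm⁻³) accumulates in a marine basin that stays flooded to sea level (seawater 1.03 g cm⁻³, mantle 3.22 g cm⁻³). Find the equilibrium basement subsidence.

1800 m

Submarine loading: the sediment displaces seawater, and the subsidence is in turn flooded, so s (ρ_m − ρ_w) = t (ρ_sed − ρ_w).
s = 2560 m × (2.57 − 1.03) / (3.22 − 1.03) = 1800 m.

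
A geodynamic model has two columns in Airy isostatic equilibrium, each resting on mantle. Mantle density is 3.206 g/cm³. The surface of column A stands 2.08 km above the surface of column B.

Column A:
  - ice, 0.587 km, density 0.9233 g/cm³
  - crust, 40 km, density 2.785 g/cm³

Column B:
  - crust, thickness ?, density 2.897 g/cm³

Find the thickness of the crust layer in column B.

37.3 km

Take the compensation level at the base of the deeper column (depth z_c below the surface of column A) and equate Σ ρ_i t_i down to z_c; mantle fills any gap and the z_c terms cancel.
Column A: 0.587×0.9233 + 40×2.785 + (z_c − 40.587)×3.206
Column B: 2.08×0 + x×2.897 + (z_c − 2.08 − 0 − x)×3.206
The z_c×3.206 term appears on both sides and cancels. Collect the known terms of each column as K = Σ(ρt)_known − 3.206 × (depth of known layers): K_A = 111.941977 − 3.206×40.587 = −18.1799449; K_B = 0 − 3.206×(2.08 + 0) = −6.66848.
Balance: K_A = K_B − x×(3.206 − 2.897), so x = (K_B − K_A)/(3.206 − 2.897) = 11.5115/0.309 = 37.3 km.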